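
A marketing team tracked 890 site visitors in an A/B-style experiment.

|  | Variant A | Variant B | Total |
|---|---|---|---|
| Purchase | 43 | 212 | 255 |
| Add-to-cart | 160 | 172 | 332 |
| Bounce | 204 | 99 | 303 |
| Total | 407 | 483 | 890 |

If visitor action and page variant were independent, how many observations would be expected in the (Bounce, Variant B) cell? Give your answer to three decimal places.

Row total (Bounce) = 303; column total (Variant B) = 483; grand total N = 890.
Expected count = (row total × column total) / N = 303 × 483 / 890 = 164.437.

164.437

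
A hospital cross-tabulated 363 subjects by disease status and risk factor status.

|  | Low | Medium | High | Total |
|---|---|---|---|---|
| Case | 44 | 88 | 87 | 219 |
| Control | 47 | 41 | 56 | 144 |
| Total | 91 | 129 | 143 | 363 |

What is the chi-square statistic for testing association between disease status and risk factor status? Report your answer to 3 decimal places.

8.824

Grand total N = 363.
Expected counts (row total × column total / N):
  Case, Low: 219×91/363 = 54.9008
  Case, Medium: 219×129/363 = 77.8264
  Case, High: 219×143/363 = 86.2727
  Control, Low: 144×91/363 = 36.0992
  Control, Medium: 144×129/363 = 51.1736
  Control, High: 144×143/363 = 56.7273
Contributions (O − E)²/E:
  (44 − 54.9008)²/54.9008 = 2.1644
  (88 − 77.8264)²/77.8264 = 1.3299
  (87 − 86.2727)²/86.2727 = 0.0061
  (47 − 36.0992)²/36.0992 = 3.2917
  (41 − 51.1736)²/51.1736 = 2.0226
  (56 − 56.7273)²/56.7273 = 0.0093
χ² = 2.1644 + 1.3299 + 0.0061 + 3.2917 + 2.0226 + 0.0093 = 8.824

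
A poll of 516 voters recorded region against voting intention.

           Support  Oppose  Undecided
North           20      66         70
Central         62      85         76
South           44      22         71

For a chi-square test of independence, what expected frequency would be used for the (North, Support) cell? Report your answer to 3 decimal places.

Row total (North) = 156; column total (Support) = 126; grand total N = 516.
Expected count = (row total × column total) / N = 156 × 126 / 516 = 38.093.

38.093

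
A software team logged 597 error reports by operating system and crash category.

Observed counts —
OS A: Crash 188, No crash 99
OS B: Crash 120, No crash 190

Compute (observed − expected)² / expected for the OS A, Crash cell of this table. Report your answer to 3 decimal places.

Row total (OS A) = 287; column total (Crash) = 308; N = 597.
Expected count E = 287 × 308 / 597 = 148.0670.
Contribution = (O − E)²/E = (188 − 148.0670)² / 148.0670 = 10.770.

10.770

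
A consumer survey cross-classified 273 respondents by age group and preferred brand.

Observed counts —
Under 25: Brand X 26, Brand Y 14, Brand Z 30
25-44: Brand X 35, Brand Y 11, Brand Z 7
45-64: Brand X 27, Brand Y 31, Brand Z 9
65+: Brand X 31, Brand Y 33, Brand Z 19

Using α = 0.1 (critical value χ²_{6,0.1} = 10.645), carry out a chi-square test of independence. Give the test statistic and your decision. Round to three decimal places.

Row totals: 70, 53, 67, 83. Column totals: 119, 89, 65. Grand total N = 273.
Expected counts (row total × column total / N):
  Under 25, Brand X: 70×119/273 = 30.512821
  Under 25, Brand Y: 70×89/273 = 22.820513
  Under 25, Brand Z: 70×65/273 = 16.666667
  25-44, Brand X: 53×119/273 = 23.102564
  25-44, Brand Y: 53×89/273 = 17.278388
  25-44, Brand Z: 53×65/273 = 12.619048
  45-64, Brand X: 67×119/273 = 29.205128
  45-64, Brand Y: 67×89/273 = 21.842491
  45-64, Brand Z: 67×65/273 = 15.952381
  65+, Brand X: 83×119/273 = 36.179487
  65+, Brand Y: 83×89/273 = 27.058608
  65+, Brand Z: 83×65/273 = 19.761905
Contributions (O − E)²/E:
  (26 − 30.512821)²/30.512821 = 0.6674
  (14 − 22.820513)²/22.820513 = 3.4093
  (30 − 16.666667)²/16.666667 = 10.6667
  (35 − 23.102564)²/23.102564 = 6.1270
  (11 − 17.278388)²/17.278388 = 2.2814
  (7 − 12.619048)²/12.619048 = 2.5021
  (27 − 29.205128)²/29.205128 = 0.1665
  (31 − 21.842491)²/21.842491 = 3.8393
  (9 − 15.952381)²/15.952381 = 3.0300
  (31 − 36.179487)²/36.179487 = 0.7415
  (33 − 27.058608)²/27.058608 = 1.3046
  (19 − 19.761905)²/19.761905 = 0.0294
χ² = 0.6674 + 3.4093 + 10.6667 + 6.1270 + 2.2814 + 2.5021 + 0.1665 + 3.8393 + 3.0300 + 0.7415 + 1.3046 + 0.0294 = 34.765
df = (4−1)(3−1) = 6. Since 34.765 > 10.645, reject the null hypothesis of independence at α = 0.1.

34.765; reject H₀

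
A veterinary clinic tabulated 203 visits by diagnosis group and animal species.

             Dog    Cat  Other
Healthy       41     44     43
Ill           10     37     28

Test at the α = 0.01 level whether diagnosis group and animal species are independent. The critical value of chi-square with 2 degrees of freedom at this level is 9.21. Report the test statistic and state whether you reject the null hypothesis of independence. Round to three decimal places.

9.422; reject H₀

Row totals: 128, 75. Column totals: 51, 81, 71. Grand total N = 203.
Expected counts (row total × column total / N):
  Healthy, Dog: 128×51/203 = 32.1576
  Healthy, Cat: 128×81/203 = 51.0739
  Healthy, Other: 128×71/203 = 44.7685
  Ill, Dog: 75×51/203 = 18.8424
  Ill, Cat: 75×81/203 = 29.9261
  Ill, Other: 75×71/203 = 26.2315
Contributions (O − E)²/E:
  (41 − 32.1576)²/32.1576 = 2.4314
  (44 − 51.0739)²/51.0739 = 0.9798
  (43 − 44.7685)²/44.7685 = 0.0699
  (10 − 18.8424)²/18.8424 = 4.1496
  (37 − 29.9261)²/29.9261 = 1.6721
  (28 − 26.2315)²/26.2315 = 0.1192
χ² = 2.4314 + 0.9798 + 0.0699 + 4.1496 + 1.6721 + 0.1192 = 9.422
df = (2−1)(3−1) = 2. Since 9.422 > 9.21, reject the null hypothesis of independence at α = 0.01.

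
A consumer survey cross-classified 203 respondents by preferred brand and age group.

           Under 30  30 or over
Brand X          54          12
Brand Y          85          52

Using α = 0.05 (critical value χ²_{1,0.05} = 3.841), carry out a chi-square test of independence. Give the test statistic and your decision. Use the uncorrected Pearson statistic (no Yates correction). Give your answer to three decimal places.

8.068; reject H₀

Row totals: 66, 137. Column totals: 139, 64. Grand total N = 203.
Expected counts (row total × column total / N):
  Brand X, Under 30: 66×139/203 = 45.1921
  Brand X, 30 or over: 66×64/203 = 20.8079
  Brand Y, Under 30: 137×139/203 = 93.8079
  Brand Y, 30 or over: 137×64/203 = 43.1921
Contributions (O − E)²/E:
  (54 − 45.1921)²/45.1921 = 1.7167
  (12 − 20.8079)²/20.8079 = 3.7283
  (85 − 93.8079)²/93.8079 = 0.8270
  (52 − 43.1921)²/43.1921 = 1.7961
χ² = 1.7167 + 3.7283 + 0.8270 + 1.7961 = 8.068
df = (2−1)(2−1) = 1. Since 8.068 > 3.841, reject the null hypothesis of independence at α = 0.05.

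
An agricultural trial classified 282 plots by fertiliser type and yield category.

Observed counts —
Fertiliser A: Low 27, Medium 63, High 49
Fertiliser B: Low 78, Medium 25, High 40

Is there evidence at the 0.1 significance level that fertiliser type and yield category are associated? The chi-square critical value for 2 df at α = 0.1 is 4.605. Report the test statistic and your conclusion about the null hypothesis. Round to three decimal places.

Row totals: 139, 143. Column totals: 105, 88, 89. Grand total N = 282.
Expected counts (row total × column total / N):
  Fertiliser A, Low: 139×105/282 = 51.7553
  Fertiliser A, Medium: 139×88/282 = 43.3759
  Fertiliser A, High: 139×89/282 = 43.8688
  Fertiliser B, Low: 143×105/282 = 53.2447
  Fertiliser B, Medium: 143×88/282 = 44.6241
  Fertiliser B, High: 143×89/282 = 45.1312
Contributions (O − E)²/E:
  (27 − 51.7553)²/51.7553 = 11.8408
  (63 − 43.3759)²/43.3759 = 8.8783
  (49 − 43.8688)²/43.8688 = 0.6002
  (78 − 53.2447)²/53.2447 = 11.5096
  (25 − 44.6241)²/44.6241 = 8.6300
  (40 − 45.1312)²/45.1312 = 0.5834
χ² = 11.8408 + 8.8783 + 0.6002 + 11.5096 + 8.6300 + 0.5834 = 42.042
df = (2−1)(3−1) = 2. Since 42.042 > 4.605, reject the null hypothesis of independence at α = 0.1.

42.042; reject H₀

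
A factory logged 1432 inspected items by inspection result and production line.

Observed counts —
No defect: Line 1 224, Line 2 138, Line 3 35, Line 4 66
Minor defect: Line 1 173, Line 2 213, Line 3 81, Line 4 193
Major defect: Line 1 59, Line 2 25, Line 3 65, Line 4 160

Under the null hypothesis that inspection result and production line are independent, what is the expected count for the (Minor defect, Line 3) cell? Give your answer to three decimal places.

Row total (Minor defect) = 660; column total (Line 3) = 181; grand total N = 1432.
Expected count = (row total × column total) / N = 660 × 181 / 1432 = 83.422.

83.422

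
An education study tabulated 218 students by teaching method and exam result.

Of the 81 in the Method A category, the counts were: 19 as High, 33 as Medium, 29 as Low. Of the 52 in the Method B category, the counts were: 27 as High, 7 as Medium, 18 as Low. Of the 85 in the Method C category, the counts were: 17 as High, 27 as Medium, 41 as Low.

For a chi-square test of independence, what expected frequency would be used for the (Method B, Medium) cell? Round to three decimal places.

Row total (Method B) = 52; column total (Medium) = 67; grand total N = 218.
Expected count = (row total × column total) / N = 52 × 67 / 218 = 15.982.

15.982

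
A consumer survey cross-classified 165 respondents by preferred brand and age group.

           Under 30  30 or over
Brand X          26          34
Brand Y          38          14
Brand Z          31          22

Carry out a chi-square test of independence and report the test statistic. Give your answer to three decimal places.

10.116

Row totals: 60, 52, 53. Column totals: 95, 70. Grand total N = 165.
Expected counts (row total × column total / N):
  Brand X, Under 30: 60×95/165 = 34.5455
  Brand X, 30 or over: 60×70/165 = 25.4545
  Brand Y, Under 30: 52×95/165 = 29.9394
  Brand Y, 30 or over: 52×70/165 = 22.0606
  Brand Z, Under 30: 53×95/165 = 30.5152
  Brand Z, 30 or over: 53×70/165 = 22.4848
Contributions (O − E)²/E:
  (26 − 34.5455)²/34.5455 = 2.1139
  (34 − 25.4545)²/25.4545 = 2.8689
  (38 − 29.9394)²/29.9394 = 2.1702
  (14 − 22.0606)²/22.0606 = 2.9452
  (31 − 30.5152)²/30.5152 = 0.0077
  (22 − 22.4848)²/22.4848 = 0.0105
χ² = 2.1139 + 2.8689 + 2.1702 + 2.9452 + 0.0077 + 0.0105 = 10.116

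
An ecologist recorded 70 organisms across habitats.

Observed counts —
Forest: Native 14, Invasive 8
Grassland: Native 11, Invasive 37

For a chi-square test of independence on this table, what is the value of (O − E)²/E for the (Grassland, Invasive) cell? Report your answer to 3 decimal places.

Row total (Grassland) = 48; column total (Invasive) = 45; N = 70.
Expected count E = 48 × 45 / 70 = 30.8571.
Contribution = (O − E)²/E = (37 − 30.8571)² / 30.8571 = 1.223.

1.223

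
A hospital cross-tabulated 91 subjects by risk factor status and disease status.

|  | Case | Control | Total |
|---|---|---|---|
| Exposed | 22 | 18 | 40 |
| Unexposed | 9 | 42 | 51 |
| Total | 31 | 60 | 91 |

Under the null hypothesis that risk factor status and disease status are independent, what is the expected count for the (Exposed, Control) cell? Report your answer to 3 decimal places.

Row total (Exposed) = 40; column total (Control) = 60; grand total N = 91.
Expected count = (row total × column total) / N = 40 × 60 / 91 = 26.374.

26.374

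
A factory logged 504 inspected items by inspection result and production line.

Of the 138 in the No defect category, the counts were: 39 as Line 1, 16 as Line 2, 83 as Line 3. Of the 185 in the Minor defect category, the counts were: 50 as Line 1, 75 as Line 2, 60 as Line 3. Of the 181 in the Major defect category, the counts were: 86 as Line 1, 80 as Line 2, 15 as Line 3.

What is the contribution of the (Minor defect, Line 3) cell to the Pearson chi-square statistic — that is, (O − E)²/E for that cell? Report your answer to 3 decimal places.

0.069

Row total (Minor defect) = 185; column total (Line 3) = 158; N = 504.
Expected count E = 185 × 158 / 504 = 57.9960.
Contribution = (O − E)²/E = (60 − 57.9960)² / 57.9960 = 0.069.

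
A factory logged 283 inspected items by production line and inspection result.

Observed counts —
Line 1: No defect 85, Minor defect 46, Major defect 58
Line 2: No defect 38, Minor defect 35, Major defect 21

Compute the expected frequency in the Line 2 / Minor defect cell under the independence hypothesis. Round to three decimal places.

26.905

Row total (Line 2) = 94; column total (Minor defect) = 81; grand total N = 283.
Expected count = (row total × column total) / N = 94 × 81 / 283 = 26.905.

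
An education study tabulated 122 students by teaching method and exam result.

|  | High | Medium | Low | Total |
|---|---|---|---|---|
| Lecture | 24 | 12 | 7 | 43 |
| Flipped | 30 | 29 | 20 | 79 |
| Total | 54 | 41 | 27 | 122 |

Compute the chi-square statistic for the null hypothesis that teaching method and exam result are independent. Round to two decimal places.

3.67

Grand total N = 122.
Expected counts (row total × column total / N):
  Lecture, High: 43×54/122 = 19.033
  Lecture, Medium: 43×41/122 = 14.451
  Lecture, Low: 43×27/122 = 9.516
  Flipped, High: 79×54/122 = 34.967
  Flipped, Medium: 79×41/122 = 26.549
  Flipped, Low: 79×27/122 = 17.484
Contributions (O − E)²/E:
  (24 − 19.033)²/19.033 = 1.2962
  (12 − 14.451)²/14.451 = 0.4157
  (7 − 9.516)²/9.516 = 0.6652
  (30 − 34.967)²/34.967 = 0.7056
  (29 − 26.549)²/26.549 = 0.2263
  (20 − 17.484)²/17.484 = 0.3621
χ² = 1.2962 + 0.4157 + 0.6652 + 0.7056 + 0.2263 + 0.3621 = 3.67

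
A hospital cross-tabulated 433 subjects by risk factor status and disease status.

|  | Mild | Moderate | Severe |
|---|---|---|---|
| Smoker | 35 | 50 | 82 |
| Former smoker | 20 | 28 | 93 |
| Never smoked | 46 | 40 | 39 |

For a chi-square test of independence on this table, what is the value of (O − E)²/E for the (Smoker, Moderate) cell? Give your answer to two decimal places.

0.44

Row total (Smoker) = 167; column total (Moderate) = 118; N = 433.
Expected count E = 167 × 118 / 433 = 45.510.
Contribution = (O − E)²/E = (50 − 45.510)² / 45.510 = 0.44.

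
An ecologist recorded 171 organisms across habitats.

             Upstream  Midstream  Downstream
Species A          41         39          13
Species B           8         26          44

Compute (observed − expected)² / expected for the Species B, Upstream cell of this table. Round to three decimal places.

Row total (Species B) = 78; column total (Upstream) = 49; N = 171.
Expected count E = 78 × 49 / 171 = 22.3509.
Contribution = (O − E)²/E = (8 − 22.3509)² / 22.3509 = 9.214.

9.214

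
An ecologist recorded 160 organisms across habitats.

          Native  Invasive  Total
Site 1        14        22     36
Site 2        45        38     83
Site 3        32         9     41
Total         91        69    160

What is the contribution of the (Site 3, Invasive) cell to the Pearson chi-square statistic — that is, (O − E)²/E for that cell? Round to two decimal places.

Row total (Site 3) = 41; column total (Invasive) = 69; N = 160.
Expected count E = 41 × 69 / 160 = 17.681.
Contribution = (O − E)²/E = (9 − 17.681)² / 17.681 = 4.26.

4.26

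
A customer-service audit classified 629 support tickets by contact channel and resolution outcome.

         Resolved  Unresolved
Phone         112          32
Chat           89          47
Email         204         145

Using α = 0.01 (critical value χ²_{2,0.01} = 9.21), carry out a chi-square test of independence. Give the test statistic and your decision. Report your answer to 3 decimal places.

16.687; reject H₀

Row totals: 144, 136, 349. Column totals: 405, 224. Grand total N = 629.
Expected counts (row total × column total / N):
  Phone, Resolved: 144×405/629 = 92.7186
  Phone, Unresolved: 144×224/629 = 51.2814
  Chat, Resolved: 136×405/629 = 87.5676
  Chat, Unresolved: 136×224/629 = 48.4324
  Email, Resolved: 349×405/629 = 224.7138
  Email, Unresolved: 349×224/629 = 124.2862
Contributions (O − E)²/E:
  (112 − 92.7186)²/92.7186 = 4.0097
  (32 − 51.2814)²/51.2814 = 7.2497
  (89 − 87.5676)²/87.5676 = 0.0234
  (47 − 48.4324)²/48.4324 = 0.0424
  (204 − 224.7138)²/224.7138 = 1.9094
  (145 − 124.2862)²/124.2862 = 3.4522
χ² = 4.0097 + 7.2497 + 0.0234 + 0.0424 + 1.9094 + 3.4522 = 16.687
df = (3−1)(2−1) = 2. Since 16.687 > 9.21, reject the null hypothesis of independence at α = 0.01.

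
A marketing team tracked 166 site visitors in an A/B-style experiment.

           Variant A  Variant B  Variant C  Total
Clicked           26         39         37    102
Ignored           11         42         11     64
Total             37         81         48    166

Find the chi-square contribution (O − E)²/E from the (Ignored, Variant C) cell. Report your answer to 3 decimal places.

3.044

Row total (Ignored) = 64; column total (Variant C) = 48; N = 166.
Expected count E = 64 × 48 / 166 = 18.5060.
Contribution = (O − E)²/E = (11 − 18.5060)² / 18.5060 = 3.044.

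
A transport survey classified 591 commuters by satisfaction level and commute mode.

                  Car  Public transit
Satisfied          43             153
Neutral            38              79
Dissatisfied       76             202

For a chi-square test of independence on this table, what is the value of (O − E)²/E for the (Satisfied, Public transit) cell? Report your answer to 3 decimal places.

Row total (Satisfied) = 196; column total (Public transit) = 434; N = 591.
Expected count E = 196 × 434 / 591 = 143.9323.
Contribution = (O − E)²/E = (153 − 143.9323)² / 143.9323 = 0.571.

0.571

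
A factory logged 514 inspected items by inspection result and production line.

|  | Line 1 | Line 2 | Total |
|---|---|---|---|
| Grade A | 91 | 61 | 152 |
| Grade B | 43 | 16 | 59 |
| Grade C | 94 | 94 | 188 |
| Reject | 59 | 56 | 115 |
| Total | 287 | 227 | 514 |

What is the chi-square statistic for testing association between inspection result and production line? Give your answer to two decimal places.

11.51

Grand total N = 514.
Expected counts (row total × column total / N):
  Grade A, Line 1: 152×287/514 = 84.872
  Grade A, Line 2: 152×227/514 = 67.128
  Grade B, Line 1: 59×287/514 = 32.944
  Grade B, Line 2: 59×227/514 = 26.056
  Grade C, Line 1: 188×287/514 = 104.973
  Grade C, Line 2: 188×227/514 = 83.027
  Reject, Line 1: 115×287/514 = 64.212
  Reject, Line 2: 115×227/514 = 50.788
Contributions (O − E)²/E:
  (91 − 84.872)²/84.872 = 0.4425
  (61 − 67.128)²/67.128 = 0.5594
  (43 − 32.944)²/32.944 = 3.0695
  (16 − 26.056)²/26.056 = 3.8810
  (94 − 104.973)²/104.973 = 1.1470
  (94 − 83.027)²/83.027 = 1.4502
  (59 − 64.212)²/64.212 = 0.4231
  (56 − 50.788)²/50.788 = 0.5349
χ² = 0.4425 + 0.5594 + 3.0695 + 3.8810 + 1.1470 + 1.4502 + 0.4231 + 0.5349 = 11.51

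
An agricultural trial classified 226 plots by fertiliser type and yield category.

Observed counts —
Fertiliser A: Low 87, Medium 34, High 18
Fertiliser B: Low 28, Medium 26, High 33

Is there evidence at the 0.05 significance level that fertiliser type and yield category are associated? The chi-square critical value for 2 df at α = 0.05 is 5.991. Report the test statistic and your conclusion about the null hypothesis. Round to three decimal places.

Row totals: 139, 87. Column totals: 115, 60, 51. Grand total N = 226.
Expected counts (row total × column total / N):
  Fertiliser A, Low: 139×115/226 = 70.730088
  Fertiliser A, Medium: 139×60/226 = 36.902655
  Fertiliser A, High: 139×51/226 = 31.367257
  Fertiliser B, Low: 87×115/226 = 44.269912
  Fertiliser B, Medium: 87×60/226 = 23.097345
  Fertiliser B, High: 87×51/226 = 19.632743
Contributions (O − E)²/E:
  (87 − 70.730088)²/70.730088 = 3.7425
  (34 − 36.902655)²/36.902655 = 0.2283
  (18 − 31.367257)²/31.367257 = 5.6965
  (28 − 44.269912)²/44.269912 = 5.9795
  (26 − 23.097345)²/23.097345 = 0.3648
  (33 − 19.632743)²/19.632743 = 9.1013
χ² = 3.7425 + 0.2283 + 5.6965 + 5.9795 + 0.3648 + 9.1013 = 25.113
df = (2−1)(3−1) = 2. Since 25.113 > 5.991, reject the null hypothesis of independence at α = 0.05.

25.113; reject H₀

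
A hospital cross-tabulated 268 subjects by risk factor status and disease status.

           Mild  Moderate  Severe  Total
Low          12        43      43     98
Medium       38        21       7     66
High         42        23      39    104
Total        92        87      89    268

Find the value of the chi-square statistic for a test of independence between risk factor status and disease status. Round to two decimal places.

46.88

Grand total N = 268.
Expected counts (row total × column total / N):
  Low, Mild: 98×92/268 = 33.64179
  Low, Moderate: 98×87/268 = 31.81343
  Low, Severe: 98×89/268 = 32.54478
  Medium, Mild: 66×92/268 = 22.65672
  Medium, Moderate: 66×87/268 = 21.42537
  Medium, Severe: 66×89/268 = 21.91791
  High, Mild: 104×92/268 = 35.70149
  High, Moderate: 104×87/268 = 33.76119
  High, Severe: 104×89/268 = 34.53731
Contributions (O − E)²/E:
  (12 − 33.64179)²/33.64179 = 13.9222
  (43 − 31.81343)²/31.81343 = 3.9335
  (43 − 32.54478)²/32.54478 = 3.3588
  (38 − 22.65672)²/22.65672 = 10.3906
  (21 − 21.42537)²/21.42537 = 0.0084
  (7 − 21.91791)²/21.91791 = 10.1535
  (42 − 35.70149)²/35.70149 = 1.1112
  (23 − 33.76119)²/33.76119 = 3.4301
  (39 − 34.53731)²/34.53731 = 0.5766
χ² = 13.9222 + 3.9335 + 3.3588 + 10.3906 + 0.0084 + 10.1535 + 1.1112 + 3.4301 + 0.5766 = 46.88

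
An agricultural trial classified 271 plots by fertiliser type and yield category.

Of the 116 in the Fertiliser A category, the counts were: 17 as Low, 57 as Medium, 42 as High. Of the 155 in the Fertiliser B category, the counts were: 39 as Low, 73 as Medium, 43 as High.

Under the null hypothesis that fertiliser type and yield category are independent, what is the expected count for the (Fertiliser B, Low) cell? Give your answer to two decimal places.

Row total (Fertiliser B) = 155; column total (Low) = 56; grand total N = 271.
Expected count = (row total × column total) / N = 155 × 56 / 271 = 32.03.

32.03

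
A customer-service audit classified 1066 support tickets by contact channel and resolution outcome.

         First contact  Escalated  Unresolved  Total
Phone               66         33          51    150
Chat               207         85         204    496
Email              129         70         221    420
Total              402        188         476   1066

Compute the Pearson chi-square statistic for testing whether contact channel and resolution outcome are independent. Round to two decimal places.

22.23

Grand total N = 1066.
Expected counts (row total × column total / N):
  Phone, First contact: 150×402/1066 = 56.567
  Phone, Escalated: 150×188/1066 = 26.454
  Phone, Unresolved: 150×476/1066 = 66.979
  Chat, First contact: 496×402/1066 = 187.047
  Chat, Escalated: 496×188/1066 = 87.475
  Chat, Unresolved: 496×476/1066 = 221.478
  Email, First contact: 420×402/1066 = 158.386
  Email, Escalated: 420×188/1066 = 74.071
  Email, Unresolved: 420×476/1066 = 187.542
Contributions (O − E)²/E:
  (66 − 56.567)²/56.567 = 1.5730
  (33 − 26.454)²/26.454 = 1.6198
  (51 − 66.979)²/66.979 = 3.8121
  (207 − 187.047)²/187.047 = 2.1285
  (85 − 87.475)²/87.475 = 0.0700
  (204 − 221.478)²/221.478 = 1.3793
  (129 − 158.386)²/158.386 = 5.4521
  (70 − 74.071)²/74.071 = 0.2237
  (221 − 187.542)²/187.542 = 5.9690
χ² = 1.5730 + 1.6198 + 3.8121 + 2.1285 + 0.0700 + 1.3793 + 5.4521 + 0.2237 + 5.9690 = 22.23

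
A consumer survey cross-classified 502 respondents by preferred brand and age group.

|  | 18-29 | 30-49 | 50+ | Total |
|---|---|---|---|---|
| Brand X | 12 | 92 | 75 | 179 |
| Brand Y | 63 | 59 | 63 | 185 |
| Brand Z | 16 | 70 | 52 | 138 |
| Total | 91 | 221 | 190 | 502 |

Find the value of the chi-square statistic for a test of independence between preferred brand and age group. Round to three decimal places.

Grand total N = 502.
Expected counts (row total × column total / N):
  Brand X, 18-29: 179×91/502 = 32.4482
  Brand X, 30-49: 179×221/502 = 78.8028
  Brand X, 50+: 179×190/502 = 67.7490
  Brand Y, 18-29: 185×91/502 = 33.5359
  Brand Y, 30-49: 185×221/502 = 81.4442
  Brand Y, 50+: 185×190/502 = 70.0199
  Brand Z, 18-29: 138×91/502 = 25.0159
  Brand Z, 30-49: 138×221/502 = 60.7530
  Brand Z, 50+: 138×190/502 = 52.2311
Contributions (O − E)²/E:
  (12 − 32.4482)²/32.4482 = 12.8860
  (92 − 78.8028)²/78.8028 = 2.2102
  (75 − 67.7490)²/67.7490 = 0.7761
  (63 − 33.5359)²/33.5359 = 25.8867
  (59 − 81.4442)²/81.4442 = 6.1851
  (63 − 70.0199)²/70.0199 = 0.7038
  (16 − 25.0159)²/25.0159 = 3.2494
  (70 − 60.7530)²/60.7530 = 1.4075
  (52 − 52.2311)²/52.2311 = 0.0010
χ² = 12.8860 + 2.2102 + 0.7761 + 25.8867 + 6.1851 + 0.7038 + 3.2494 + 1.4075 + 0.0010 = 53.306

53.306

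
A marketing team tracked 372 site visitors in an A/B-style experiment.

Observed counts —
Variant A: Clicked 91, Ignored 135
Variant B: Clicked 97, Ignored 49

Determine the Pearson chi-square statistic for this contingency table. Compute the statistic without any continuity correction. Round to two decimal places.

24.31

Row totals: 226, 146. Column totals: 188, 184. Grand total N = 372.
Expected counts (row total × column total / N):
  Variant A, Clicked: 226×188/372 = 114.215
  Variant A, Ignored: 226×184/372 = 111.785
  Variant B, Clicked: 146×188/372 = 73.785
  Variant B, Ignored: 146×184/372 = 72.215
Contributions (O − E)²/E:
  (91 − 114.215)²/114.215 = 4.7186
  (135 − 111.785)²/111.785 = 4.8212
  (97 − 73.785)²/73.785 = 7.3041
  (49 − 72.215)²/72.215 = 7.4629
χ² = 4.7186 + 4.8212 + 7.3041 + 7.4629 = 24.31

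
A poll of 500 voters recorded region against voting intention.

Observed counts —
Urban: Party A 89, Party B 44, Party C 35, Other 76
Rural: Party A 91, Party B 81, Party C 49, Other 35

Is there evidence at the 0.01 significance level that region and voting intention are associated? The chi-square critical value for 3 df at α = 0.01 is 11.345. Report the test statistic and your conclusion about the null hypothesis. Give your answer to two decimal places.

Row totals: 244, 256. Column totals: 180, 125, 84, 111. Grand total N = 500.
Expected counts (row total × column total / N):
  Urban, Party A: 244×180/500 = 87.840
  Urban, Party B: 244×125/500 = 61.000
  Urban, Party C: 244×84/500 = 40.992
  Urban, Other: 244×111/500 = 54.168
  Rural, Party A: 256×180/500 = 92.160
  Rural, Party B: 256×125/500 = 64.000
  Rural, Party C: 256×84/500 = 43.008
  Rural, Other: 256×111/500 = 56.832
Contributions (O − E)²/E:
  (89 − 87.840)²/87.840 = 0.0153
  (44 − 61.000)²/61.000 = 4.7377
  (35 − 40.992)²/40.992 = 0.8759
  (76 − 54.168)²/54.168 = 8.7992
  (91 − 92.160)²/92.160 = 0.0146
  (81 − 64.000)²/64.000 = 4.5156
  (49 − 43.008)²/43.008 = 0.8348
  (35 − 56.832)²/56.832 = 8.3868
χ² = 0.0153 + 4.7377 + 0.8759 + 8.7992 + 0.0146 + 4.5156 + 0.8348 + 8.3868 = 28.18
df = (2−1)(4−1) = 3. Since 28.18 > 11.345, reject the null hypothesis of independence at α = 0.01.

28.18; reject H₀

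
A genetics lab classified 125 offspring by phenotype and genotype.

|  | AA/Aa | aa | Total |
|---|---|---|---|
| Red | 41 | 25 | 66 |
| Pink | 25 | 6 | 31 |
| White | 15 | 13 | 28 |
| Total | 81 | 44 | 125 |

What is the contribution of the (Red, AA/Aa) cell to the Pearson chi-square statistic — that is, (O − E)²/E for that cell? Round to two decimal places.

0.07

Row total (Red) = 66; column total (AA/Aa) = 81; N = 125.
Expected count E = 66 × 81 / 125 = 42.768.
Contribution = (O − E)²/E = (41 − 42.768)² / 42.768 = 0.07.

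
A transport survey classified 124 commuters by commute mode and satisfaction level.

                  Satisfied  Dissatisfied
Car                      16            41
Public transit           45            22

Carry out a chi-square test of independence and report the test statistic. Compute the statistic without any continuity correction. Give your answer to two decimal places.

18.83

Row totals: 57, 67. Column totals: 61, 63. Grand total N = 124.
Expected counts (row total × column total / N):
  Car, Satisfied: 57×61/124 = 28.040
  Car, Dissatisfied: 57×63/124 = 28.960
  Public transit, Satisfied: 67×61/124 = 32.960
  Public transit, Dissatisfied: 67×63/124 = 34.040
Contributions (O − E)²/E:
  (16 − 28.040)²/28.040 = 5.1698
  (41 − 28.960)²/28.960 = 5.0056
  (45 − 32.960)²/32.960 = 4.3981
  (22 − 34.040)²/34.040 = 4.2586
χ² = 5.1698 + 5.0056 + 4.3981 + 4.2586 = 18.83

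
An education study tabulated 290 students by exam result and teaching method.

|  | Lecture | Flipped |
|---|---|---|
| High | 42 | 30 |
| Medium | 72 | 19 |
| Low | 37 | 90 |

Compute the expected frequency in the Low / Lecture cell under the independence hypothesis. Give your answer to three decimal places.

66.128

Row total (Low) = 127; column total (Lecture) = 151; grand total N = 290.
Expected count = (row total × column total) / N = 127 × 151 / 290 = 66.128.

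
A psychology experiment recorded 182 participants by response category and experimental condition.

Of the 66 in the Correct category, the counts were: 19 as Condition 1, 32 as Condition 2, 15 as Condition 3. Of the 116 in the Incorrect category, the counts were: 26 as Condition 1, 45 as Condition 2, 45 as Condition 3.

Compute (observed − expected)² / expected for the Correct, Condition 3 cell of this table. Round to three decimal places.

Row total (Correct) = 66; column total (Condition 3) = 60; N = 182.
Expected count E = 66 × 60 / 182 = 21.7582.
Contribution = (O − E)²/E = (15 − 21.7582)² / 21.7582 = 2.099.

2.099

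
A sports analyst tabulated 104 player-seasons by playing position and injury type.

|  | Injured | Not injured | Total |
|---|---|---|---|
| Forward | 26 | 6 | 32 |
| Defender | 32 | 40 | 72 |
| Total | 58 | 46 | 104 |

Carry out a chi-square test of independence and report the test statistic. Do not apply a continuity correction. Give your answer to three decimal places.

Grand total N = 104.
Expected counts (row total × column total / N):
  Forward, Injured: 32×58/104 = 17.8462
  Forward, Not injured: 32×46/104 = 14.1538
  Defender, Injured: 72×58/104 = 40.1538
  Defender, Not injured: 72×46/104 = 31.8462
Contributions (O − E)²/E:
  (26 − 17.8462)²/17.8462 = 3.7254
  (6 − 14.1538)²/14.1538 = 4.6973
  (32 − 40.1538)²/40.1538 = 1.6557
  (40 − 31.8462)²/31.8462 = 2.0877
χ² = 3.7254 + 4.6973 + 1.6557 + 2.0877 = 12.166

12.166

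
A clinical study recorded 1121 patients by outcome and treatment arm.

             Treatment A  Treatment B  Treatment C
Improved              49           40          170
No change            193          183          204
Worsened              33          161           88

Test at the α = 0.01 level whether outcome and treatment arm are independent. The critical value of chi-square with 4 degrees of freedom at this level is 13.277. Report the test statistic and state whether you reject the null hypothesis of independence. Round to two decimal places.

160.73; reject H₀

Row totals: 259, 580, 282. Column totals: 275, 384, 462. Grand total N = 1121.
Expected counts (row total × column total / N):
  Improved, Treatment A: 259×275/1121 = 63.5370
  Improved, Treatment B: 259×384/1121 = 88.7208
  Improved, Treatment C: 259×462/1121 = 106.7422
  No change, Treatment A: 580×275/1121 = 142.2837
  No change, Treatment B: 580×384/1121 = 198.6798
  No change, Treatment C: 580×462/1121 = 239.0366
  Worsened, Treatment A: 282×275/1121 = 69.1793
  Worsened, Treatment B: 282×384/1121 = 96.5995
  Worsened, Treatment C: 282×462/1121 = 116.2212
Contributions (O − E)²/E:
  (49 − 63.5370)²/63.5370 = 3.3260
  (40 − 88.7208)²/88.7208 = 26.7549
  (170 − 106.7422)²/106.7422 = 37.4880
  (193 − 142.2837)²/142.2837 = 18.0776
  (183 − 198.6798)²/198.6798 = 1.2374
  (204 − 239.0366)²/239.0366 = 5.1355
  (33 − 69.1793)²/69.1793 = 18.9210
  (161 − 96.5995)²/96.5995 = 42.9342
  (88 − 116.2212)²/116.2212 = 6.8528
χ² = 3.3260 + 26.7549 + 37.4880 + 18.0776 + 1.2374 + 5.1355 + 18.9210 + 42.9342 + 6.8528 = 160.73
df = (3−1)(3−1) = 4. Since 160.73 > 13.277, reject the null hypothesis of independence at α = 0.01.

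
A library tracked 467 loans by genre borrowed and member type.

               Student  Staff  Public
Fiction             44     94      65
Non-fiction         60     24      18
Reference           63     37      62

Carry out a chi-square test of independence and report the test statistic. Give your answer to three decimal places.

Row totals: 203, 102, 162. Column totals: 167, 155, 145. Grand total N = 467.
Expected counts (row total × column total / N):
  Fiction, Student: 203×167/467 = 72.59315
  Fiction, Staff: 203×155/467 = 67.37687
  Fiction, Public: 203×145/467 = 63.02998
  Non-fiction, Student: 102×167/467 = 36.47537
  Non-fiction, Staff: 102×155/467 = 33.85439
  Non-fiction, Public: 102×145/467 = 31.67024
  Reference, Student: 162×167/467 = 57.93148
  Reference, Staff: 162×155/467 = 53.76874
  Reference, Public: 162×145/467 = 50.29979
Contributions (O − E)²/E:
  (44 − 72.59315)²/72.59315 = 11.2623
  (94 − 67.37687)²/67.37687 = 10.5198
  (65 − 63.02998)²/63.02998 = 0.0616
  (60 − 36.47537)²/36.47537 = 15.1721
  (24 − 33.85439)²/33.85439 = 2.8684
  (18 − 31.67024)²/31.67024 = 5.9007
  (63 − 57.93148)²/57.93148 = 0.4435
  (37 − 53.76874)²/53.76874 = 5.2296
  (62 − 50.29979)²/50.29979 = 2.7216
χ² = 11.2623 + 10.5198 + 0.0616 + 15.1721 + 2.8684 + 5.9007 + 0.4435 + 5.2296 + 2.7216 = 54.180

54.180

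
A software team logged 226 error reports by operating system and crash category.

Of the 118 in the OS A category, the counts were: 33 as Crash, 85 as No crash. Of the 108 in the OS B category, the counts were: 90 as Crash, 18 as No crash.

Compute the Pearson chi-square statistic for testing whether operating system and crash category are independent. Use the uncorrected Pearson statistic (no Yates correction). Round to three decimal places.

69.691

Row totals: 118, 108. Column totals: 123, 103. Grand total N = 226.
Expected counts (row total × column total / N):
  OS A, Crash: 118×123/226 = 64.2212
  OS A, No crash: 118×103/226 = 53.7788
  OS B, Crash: 108×123/226 = 58.7788
  OS B, No crash: 108×103/226 = 49.2212
Contributions (O − E)²/E:
  (33 − 64.2212)²/64.2212 = 15.1782
  (85 − 53.7788)²/53.7788 = 18.1254
  (90 − 58.7788)²/58.7788 = 16.5836
  (18 − 49.2212)²/49.2212 = 19.8037
χ² = 15.1782 + 18.1254 + 16.5836 + 19.8037 = 69.691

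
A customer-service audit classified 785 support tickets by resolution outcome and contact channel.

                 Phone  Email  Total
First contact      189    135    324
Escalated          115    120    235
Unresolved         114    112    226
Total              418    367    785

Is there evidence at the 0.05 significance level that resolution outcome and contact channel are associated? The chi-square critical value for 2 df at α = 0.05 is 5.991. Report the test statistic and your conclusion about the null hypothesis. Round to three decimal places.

Grand total N = 785.
Expected counts (row total × column total / N):
  First contact, Phone: 324×418/785 = 172.5248
  First contact, Email: 324×367/785 = 151.4752
  Escalated, Phone: 235×418/785 = 125.1338
  Escalated, Email: 235×367/785 = 109.8662
  Unresolved, Phone: 226×418/785 = 120.3414
  Unresolved, Email: 226×367/785 = 105.6586
Contributions (O − E)²/E:
  (189 − 172.5248)²/172.5248 = 1.5733
  (135 − 151.4752)²/151.4752 = 1.7919
  (115 − 125.1338)²/125.1338 = 0.8207
  (120 − 109.8662)²/109.8662 = 0.9347
  (114 − 120.3414)²/120.3414 = 0.3342
  (112 − 105.6586)²/105.6586 = 0.3806
χ² = 1.5733 + 1.7919 + 0.8207 + 0.9347 + 0.3342 + 0.3806 = 5.835
df = (3−1)(2−1) = 2. Since 5.835 < 5.991, fail to reject the null hypothesis of independence at α = 0.05.

5.835; fail to reject H₀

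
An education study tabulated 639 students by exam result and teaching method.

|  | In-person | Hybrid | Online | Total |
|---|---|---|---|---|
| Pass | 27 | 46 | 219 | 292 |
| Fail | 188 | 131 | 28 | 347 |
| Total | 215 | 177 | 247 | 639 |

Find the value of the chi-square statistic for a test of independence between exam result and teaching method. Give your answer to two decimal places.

Grand total N = 639.
Expected counts (row total × column total / N):
  Pass, In-person: 292×215/639 = 98.2473
  Pass, Hybrid: 292×177/639 = 80.8826
  Pass, Online: 292×247/639 = 112.8701
  Fail, In-person: 347×215/639 = 116.7527
  Fail, Hybrid: 347×177/639 = 96.1174
  Fail, Online: 347×247/639 = 134.1299
Contributions (O − E)²/E:
  (27 − 98.2473)²/98.2473 = 51.6674
  (46 − 80.8826)²/80.8826 = 15.0440
  (219 − 112.8701)²/112.8701 = 99.7922
  (188 − 116.7527)²/116.7527 = 43.4780
  (131 − 96.1174)²/96.1174 = 12.6595
  (28 − 134.1299)²/134.1299 = 83.9750
χ² = 51.6674 + 15.0440 + 99.7922 + 43.4780 + 12.6595 + 83.9750 = 306.62

306.62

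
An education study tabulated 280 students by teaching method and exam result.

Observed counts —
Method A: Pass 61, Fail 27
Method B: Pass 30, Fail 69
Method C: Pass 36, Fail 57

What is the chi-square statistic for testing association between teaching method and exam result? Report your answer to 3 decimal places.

Row totals: 88, 99, 93. Column totals: 127, 153. Grand total N = 280.
Expected counts (row total × column total / N):
  Method A, Pass: 88×127/280 = 39.9143
  Method A, Fail: 88×153/280 = 48.0857
  Method B, Pass: 99×127/280 = 44.9036
  Method B, Fail: 99×153/280 = 54.0964
  Method C, Pass: 93×127/280 = 42.1821
  Method C, Fail: 93×153/280 = 50.8179
Contributions (O − E)²/E:
  (61 − 39.9143)²/39.9143 = 11.1390
  (27 − 48.0857)²/48.0857 = 9.2461
  (30 − 44.9036)²/44.9036 = 4.9465
  (69 − 54.0964)²/54.0964 = 4.1060
  (36 − 42.1821)²/42.1821 = 0.9060
  (57 − 50.8179)²/50.8179 = 0.7521
χ² = 11.1390 + 9.2461 + 4.9465 + 4.1060 + 0.9060 + 0.7521 = 31.096

31.096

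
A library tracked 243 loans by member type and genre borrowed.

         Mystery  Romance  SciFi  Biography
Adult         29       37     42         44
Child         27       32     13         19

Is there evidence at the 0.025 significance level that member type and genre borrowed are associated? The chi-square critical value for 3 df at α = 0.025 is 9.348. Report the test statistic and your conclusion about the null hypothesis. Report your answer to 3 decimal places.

11.027; reject H₀

Row totals: 152, 91. Column totals: 56, 69, 55, 63. Grand total N = 243.
Expected counts (row total × column total / N):
  Adult, Mystery: 152×56/243 = 35.0288
  Adult, Romance: 152×69/243 = 43.1605
  Adult, SciFi: 152×55/243 = 34.4033
  Adult, Biography: 152×63/243 = 39.4074
  Child, Mystery: 91×56/243 = 20.9712
  Child, Romance: 91×69/243 = 25.8395
  Child, SciFi: 91×55/243 = 20.5967
  Child, Biography: 91×63/243 = 23.5926
Contributions (O − E)²/E:
  (29 − 35.0288)²/35.0288 = 1.0376
  (37 − 43.1605)²/43.1605 = 0.8793
  (42 − 34.4033)²/34.4033 = 1.6775
  (44 − 39.4074)²/39.4074 = 0.5352
  (27 − 20.9712)²/20.9712 = 1.7332
  (32 − 25.8395)²/25.8395 = 1.4687
  (13 − 20.5967)²/20.5967 = 2.8019
  (19 − 23.5926)²/23.5926 = 0.8940
χ² = 1.0376 + 0.8793 + 1.6775 + 0.5352 + 1.7332 + 1.4687 + 2.8019 + 0.8940 = 11.027
df = (2−1)(4−1) = 3. Since 11.027 > 9.348, reject the null hypothesis of independence at α = 0.025.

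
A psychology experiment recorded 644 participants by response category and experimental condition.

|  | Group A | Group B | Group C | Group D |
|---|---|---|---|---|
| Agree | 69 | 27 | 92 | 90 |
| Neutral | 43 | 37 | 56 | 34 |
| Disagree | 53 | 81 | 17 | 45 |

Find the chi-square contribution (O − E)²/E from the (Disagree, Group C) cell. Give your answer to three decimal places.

21.972

Row total (Disagree) = 196; column total (Group C) = 165; N = 644.
Expected count E = 196 × 165 / 644 = 50.2174.
Contribution = (O − E)²/E = (17 − 50.2174)² / 50.2174 = 21.972.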